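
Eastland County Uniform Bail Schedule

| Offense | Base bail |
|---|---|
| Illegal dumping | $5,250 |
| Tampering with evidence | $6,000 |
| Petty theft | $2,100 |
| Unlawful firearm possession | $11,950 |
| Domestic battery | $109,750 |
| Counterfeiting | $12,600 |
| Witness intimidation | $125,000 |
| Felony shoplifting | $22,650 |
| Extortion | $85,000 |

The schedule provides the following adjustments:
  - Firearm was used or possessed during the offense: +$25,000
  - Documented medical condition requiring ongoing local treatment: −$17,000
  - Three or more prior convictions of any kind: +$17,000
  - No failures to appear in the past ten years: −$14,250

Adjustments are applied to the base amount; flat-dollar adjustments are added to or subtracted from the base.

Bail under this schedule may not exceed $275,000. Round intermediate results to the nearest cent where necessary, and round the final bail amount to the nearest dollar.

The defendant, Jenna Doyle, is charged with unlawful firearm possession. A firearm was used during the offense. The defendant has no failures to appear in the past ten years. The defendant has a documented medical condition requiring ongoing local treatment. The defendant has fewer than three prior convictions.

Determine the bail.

Base amounts from the schedule: unlawful firearm possession $11,950.
Single charge. Combined base = $11,950.
Firearm was used or possessed during the offense (+$25,000 flat): $11,950 + $25,000 = $36,950.
Documented medical condition requiring ongoing local treatment (−$17,000 flat): $36,950 − $17,000 = $19,950.
No failures to appear in the past ten years (−$14,250 flat): $19,950 − $14,250 = $5,700.
$5,700 is within the $275,000 maximum.

$5,700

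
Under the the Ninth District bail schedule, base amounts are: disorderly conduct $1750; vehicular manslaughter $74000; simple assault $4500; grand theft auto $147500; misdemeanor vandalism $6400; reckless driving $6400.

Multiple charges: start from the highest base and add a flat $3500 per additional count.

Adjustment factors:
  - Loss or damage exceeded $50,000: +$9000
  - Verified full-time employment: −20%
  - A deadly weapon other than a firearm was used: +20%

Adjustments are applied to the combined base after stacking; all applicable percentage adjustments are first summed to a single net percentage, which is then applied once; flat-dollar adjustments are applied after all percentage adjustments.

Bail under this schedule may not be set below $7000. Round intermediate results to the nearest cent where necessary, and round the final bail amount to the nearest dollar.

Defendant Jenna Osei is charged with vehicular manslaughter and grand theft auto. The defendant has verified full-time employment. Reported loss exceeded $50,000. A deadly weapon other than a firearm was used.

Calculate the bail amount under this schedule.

Base amounts from the schedule: vehicular manslaughter $74000; grand theft auto $147500.
Stacking rule: highest base plus $3500 per additional charge. Highest is grand theft auto at $147500; 1 additional charge → +$3500. Combined base = $151000.
Net percentage adjustment: −20% +20% = +0%. $151000 × 1 = $151000.
Loss or damage exceeded $50,000 (+$9000 flat): $151000 + $9000 = $160000.
$160000 is at or above the $7000 minimum.

$160000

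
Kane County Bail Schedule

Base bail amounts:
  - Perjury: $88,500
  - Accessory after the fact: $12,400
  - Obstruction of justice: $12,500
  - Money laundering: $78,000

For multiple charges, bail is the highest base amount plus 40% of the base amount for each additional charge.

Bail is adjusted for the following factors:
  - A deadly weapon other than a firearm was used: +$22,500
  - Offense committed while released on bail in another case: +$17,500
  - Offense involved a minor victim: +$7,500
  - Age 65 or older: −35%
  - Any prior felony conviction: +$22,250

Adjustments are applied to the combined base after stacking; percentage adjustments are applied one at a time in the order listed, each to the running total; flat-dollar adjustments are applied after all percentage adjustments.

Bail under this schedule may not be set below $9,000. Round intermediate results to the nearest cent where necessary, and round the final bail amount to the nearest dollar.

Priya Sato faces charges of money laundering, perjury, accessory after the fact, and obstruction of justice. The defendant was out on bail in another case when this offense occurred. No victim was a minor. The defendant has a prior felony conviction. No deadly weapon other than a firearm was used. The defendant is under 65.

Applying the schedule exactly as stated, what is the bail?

Base amounts from the schedule: money laundering $78,000; perjury $88,500; accessory after the fact $12,400; obstruction of justice $12,500.
Stacking rule: highest base plus 40% of each additional charge. Highest is perjury at $88,500. Additional: $78,000 × 40% = $31,200; $12,400 × 40% = $4,960; $12,500 × 40% = $5,000. Combined base = $88,500 + $41,160 = $129,660.
Offense committed while released on bail in another case (+$17,500 flat): $129,660 + $17,500 = $147,160.
Any prior felony conviction (+$22,250 flat): $147,160 + $22,250 = $169,410.
$169,410 is at or above the $9,000 minimum.

$169,410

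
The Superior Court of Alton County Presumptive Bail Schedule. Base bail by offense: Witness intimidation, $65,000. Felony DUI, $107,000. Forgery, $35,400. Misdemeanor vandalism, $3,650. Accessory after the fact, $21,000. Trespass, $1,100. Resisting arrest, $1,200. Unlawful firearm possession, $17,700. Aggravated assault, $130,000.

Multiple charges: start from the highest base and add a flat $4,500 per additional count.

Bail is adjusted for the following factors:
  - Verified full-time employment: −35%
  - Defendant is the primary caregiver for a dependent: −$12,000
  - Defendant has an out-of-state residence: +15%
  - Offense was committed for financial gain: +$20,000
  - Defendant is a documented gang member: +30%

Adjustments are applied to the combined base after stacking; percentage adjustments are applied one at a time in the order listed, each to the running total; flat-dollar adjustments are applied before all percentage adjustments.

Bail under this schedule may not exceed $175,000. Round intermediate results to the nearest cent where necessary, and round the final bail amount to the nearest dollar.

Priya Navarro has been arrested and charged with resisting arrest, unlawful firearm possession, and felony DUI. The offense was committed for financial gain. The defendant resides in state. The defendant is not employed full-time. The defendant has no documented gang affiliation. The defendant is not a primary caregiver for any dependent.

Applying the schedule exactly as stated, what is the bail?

Base amounts from the schedule: resisting arrest $1,200; unlawful firearm possession $17,700; felony DUI $107,000.
Stacking rule: highest base plus $4,500 per additional charge. Highest is felony DUI at $107,000; 2 additional charges → +$9,000. Combined base = $116,000.
Offense was committed for financial gain (+$20,000 flat): $116,000 + $20,000 = $136,000.
$136,000 is within the $175,000 maximum.

$136,000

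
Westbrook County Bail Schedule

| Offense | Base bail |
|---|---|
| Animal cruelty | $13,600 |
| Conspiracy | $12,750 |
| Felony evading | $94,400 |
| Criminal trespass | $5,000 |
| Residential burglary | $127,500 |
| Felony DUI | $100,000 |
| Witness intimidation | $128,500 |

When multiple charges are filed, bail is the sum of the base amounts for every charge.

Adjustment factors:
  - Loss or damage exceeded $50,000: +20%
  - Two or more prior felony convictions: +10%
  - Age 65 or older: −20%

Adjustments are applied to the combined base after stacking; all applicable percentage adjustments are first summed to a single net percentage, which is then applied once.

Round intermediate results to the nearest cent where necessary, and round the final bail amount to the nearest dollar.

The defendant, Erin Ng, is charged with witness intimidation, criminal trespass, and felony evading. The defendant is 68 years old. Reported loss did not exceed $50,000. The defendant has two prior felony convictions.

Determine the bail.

Base amounts from the schedule: witness intimidation $128,500; criminal trespass $5,000; felony evading $94,400.
Stacking rule: sum of all bases. $128,500 + $5,000 + $94,400 = $227,900.
Net percentage adjustment: +10% −20% = −10%. $227,900 × 0.9 = $205,110.

$205,110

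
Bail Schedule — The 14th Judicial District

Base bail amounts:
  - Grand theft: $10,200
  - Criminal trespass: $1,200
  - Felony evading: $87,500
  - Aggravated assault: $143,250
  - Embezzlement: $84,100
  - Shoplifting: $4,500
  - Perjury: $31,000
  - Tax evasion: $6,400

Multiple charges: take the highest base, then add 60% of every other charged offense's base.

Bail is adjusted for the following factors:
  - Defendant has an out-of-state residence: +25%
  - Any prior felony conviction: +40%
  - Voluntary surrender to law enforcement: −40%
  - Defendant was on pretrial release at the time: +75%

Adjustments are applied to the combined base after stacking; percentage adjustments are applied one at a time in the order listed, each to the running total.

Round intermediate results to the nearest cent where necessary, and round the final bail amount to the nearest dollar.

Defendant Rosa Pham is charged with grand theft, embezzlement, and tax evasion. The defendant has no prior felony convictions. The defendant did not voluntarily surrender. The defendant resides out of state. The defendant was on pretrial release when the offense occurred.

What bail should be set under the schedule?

$205,756

Base amounts from the schedule: grand theft $10,200; embezzlement $84,100; tax evasion $6,400.
Stacking rule: highest base plus 60% of each additional charge. Highest is embezzlement at $84,100. Additional: $10,200 × 60% = $6,120; $6,400 × 60% = $3,840. Combined base = $84,100 + $9,960 = $94,060.
Defendant has an out-of-state residence (+25%): $94,060 × 1.25 = $117,575.
Defendant was on pretrial release at the time (+75%): $117,575 × 1.75 = $205,756.25.
Rounded to the nearest dollar: $205,756.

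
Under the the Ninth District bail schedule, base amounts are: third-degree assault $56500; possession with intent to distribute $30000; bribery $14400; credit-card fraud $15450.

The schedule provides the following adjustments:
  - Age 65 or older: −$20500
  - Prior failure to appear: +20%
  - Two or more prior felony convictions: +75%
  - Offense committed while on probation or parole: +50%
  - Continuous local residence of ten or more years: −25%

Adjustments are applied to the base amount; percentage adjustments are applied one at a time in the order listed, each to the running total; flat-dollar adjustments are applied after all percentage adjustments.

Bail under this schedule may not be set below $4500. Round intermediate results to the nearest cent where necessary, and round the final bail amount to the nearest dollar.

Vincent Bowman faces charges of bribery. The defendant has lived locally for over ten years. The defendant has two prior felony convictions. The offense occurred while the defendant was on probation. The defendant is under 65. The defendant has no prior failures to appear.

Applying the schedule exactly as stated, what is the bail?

Base amounts from the schedule: bribery $14400.
Single charge. Combined base = $14400.
Two or more prior felony convictions (+75%): $14400 × 1.75 = $25200.
Offense committed while on probation or parole (+50%): $25200 × 1.5 = $37800.
Continuous local residence of ten or more years (−25%): $37800 × 0.75 = $28350.
$28350 is at or above the $4500 minimum.

$28350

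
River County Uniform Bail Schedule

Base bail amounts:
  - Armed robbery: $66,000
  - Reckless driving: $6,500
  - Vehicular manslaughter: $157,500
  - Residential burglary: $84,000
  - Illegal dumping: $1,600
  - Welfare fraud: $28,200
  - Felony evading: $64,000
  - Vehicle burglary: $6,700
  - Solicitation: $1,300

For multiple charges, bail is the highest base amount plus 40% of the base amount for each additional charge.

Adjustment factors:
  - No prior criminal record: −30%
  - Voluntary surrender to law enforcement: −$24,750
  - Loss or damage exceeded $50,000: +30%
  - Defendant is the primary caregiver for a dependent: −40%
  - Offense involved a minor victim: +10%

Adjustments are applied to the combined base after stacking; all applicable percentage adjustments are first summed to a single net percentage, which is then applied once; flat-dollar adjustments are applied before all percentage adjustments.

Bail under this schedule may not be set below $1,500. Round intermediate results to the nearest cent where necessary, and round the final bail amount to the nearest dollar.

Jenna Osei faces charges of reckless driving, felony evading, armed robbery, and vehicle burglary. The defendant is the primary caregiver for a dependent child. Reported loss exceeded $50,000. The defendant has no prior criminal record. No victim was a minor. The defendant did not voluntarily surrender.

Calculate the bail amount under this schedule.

Base amounts from the schedule: reckless driving $6,500; felony evading $64,000; armed robbery $66,000; vehicle burglary $6,700.
Stacking rule: highest base plus 40% of each additional charge. Highest is armed robbery at $66,000. Additional: $6,500 × 40% = $2,600; $64,000 × 40% = $25,600; $6,700 × 40% = $2,680. Combined base = $66,000 + $30,880 = $96,880.
Net percentage adjustment: −30% +30% −40% = −40%. $96,880 × 0.6 = $58,128.
$58,128 is at or above the $1,500 minimum.

$58,128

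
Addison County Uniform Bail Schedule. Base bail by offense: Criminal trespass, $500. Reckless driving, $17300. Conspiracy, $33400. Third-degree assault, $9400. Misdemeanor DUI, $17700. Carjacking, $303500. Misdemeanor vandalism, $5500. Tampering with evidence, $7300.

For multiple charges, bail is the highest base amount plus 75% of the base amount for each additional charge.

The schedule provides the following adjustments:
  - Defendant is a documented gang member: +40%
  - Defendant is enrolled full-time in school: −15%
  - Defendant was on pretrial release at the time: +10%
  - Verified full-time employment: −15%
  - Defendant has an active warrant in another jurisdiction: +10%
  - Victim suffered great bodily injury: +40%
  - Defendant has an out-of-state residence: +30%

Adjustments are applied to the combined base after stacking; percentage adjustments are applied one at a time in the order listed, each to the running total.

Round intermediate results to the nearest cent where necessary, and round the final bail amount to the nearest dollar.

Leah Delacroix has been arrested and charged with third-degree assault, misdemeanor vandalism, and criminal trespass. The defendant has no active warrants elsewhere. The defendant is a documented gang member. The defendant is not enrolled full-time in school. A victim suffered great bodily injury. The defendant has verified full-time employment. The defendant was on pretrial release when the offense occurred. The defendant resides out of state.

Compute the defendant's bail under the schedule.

Base amounts from the schedule: third-degree assault $9400; misdemeanor vandalism $5500; criminal trespass $500.
Stacking rule: highest base plus 75% of each additional charge. Highest is third-degree assault at $9400. Additional: $5500 × 75% = $4125; $500 × 75% = $375. Combined base = $9400 + $4500 = $13900.
Defendant is a documented gang member (+40%): $13900 × 1.4 = $19460.
Defendant was on pretrial release at the time (+10%): $19460 × 1.1 = $21406.
Verified full-time employment (−15%): $21406 × 0.85 = $18195.10.
Victim suffered great bodily injury (+40%): $18195.10 × 1.4 = $25473.14.
Defendant has an out-of-state residence (+30%): $25473.14 × 1.3 = $33115.08.
Rounded to the nearest dollar: $33115.

$33115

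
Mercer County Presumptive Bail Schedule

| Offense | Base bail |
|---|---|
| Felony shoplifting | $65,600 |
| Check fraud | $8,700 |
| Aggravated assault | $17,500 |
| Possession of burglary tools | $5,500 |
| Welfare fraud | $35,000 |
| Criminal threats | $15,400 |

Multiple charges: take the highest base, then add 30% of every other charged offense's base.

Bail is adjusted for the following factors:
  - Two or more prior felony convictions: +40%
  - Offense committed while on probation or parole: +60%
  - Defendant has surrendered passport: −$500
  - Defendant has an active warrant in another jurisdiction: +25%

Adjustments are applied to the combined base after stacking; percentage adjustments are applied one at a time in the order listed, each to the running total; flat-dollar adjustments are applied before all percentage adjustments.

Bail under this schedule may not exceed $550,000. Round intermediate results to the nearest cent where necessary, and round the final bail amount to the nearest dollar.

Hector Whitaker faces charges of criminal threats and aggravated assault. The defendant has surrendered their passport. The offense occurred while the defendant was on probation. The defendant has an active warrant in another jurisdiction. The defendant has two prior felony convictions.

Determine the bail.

Base amounts from the schedule: criminal threats $15,400; aggravated assault $17,500.
Stacking rule: highest base plus 30% of each additional charge. Highest is aggravated assault at $17,500. Additional: $15,400 × 30% = $4,620. Combined base = $17,500 + $4,620 = $22,120.
Defendant has surrendered passport (−$500 flat): $22,120 − $500 = $21,620.
Two or more prior felony convictions (+40%): $21,620 × 1.4 = $30,268.
Offense committed while on probation or parole (+60%): $30,268 × 1.6 = $48,428.80.
Defendant has an active warrant in another jurisdiction (+25%): $48,428.80 × 1.25 = $60,536.
$60,536 is within the $550,000 maximum.

$60,536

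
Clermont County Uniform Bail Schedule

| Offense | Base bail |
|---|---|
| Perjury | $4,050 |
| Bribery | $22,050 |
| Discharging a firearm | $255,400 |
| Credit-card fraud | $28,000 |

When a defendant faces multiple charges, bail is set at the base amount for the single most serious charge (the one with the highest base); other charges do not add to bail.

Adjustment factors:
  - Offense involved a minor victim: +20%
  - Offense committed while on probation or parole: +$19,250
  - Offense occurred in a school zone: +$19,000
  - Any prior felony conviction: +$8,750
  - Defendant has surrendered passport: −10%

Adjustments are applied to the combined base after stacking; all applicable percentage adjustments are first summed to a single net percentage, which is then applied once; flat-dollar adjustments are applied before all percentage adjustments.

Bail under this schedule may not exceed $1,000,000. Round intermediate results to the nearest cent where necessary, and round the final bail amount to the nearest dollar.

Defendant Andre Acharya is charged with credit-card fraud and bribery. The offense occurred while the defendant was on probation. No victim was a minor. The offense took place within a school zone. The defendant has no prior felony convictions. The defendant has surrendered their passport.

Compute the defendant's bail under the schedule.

Base amounts from the schedule: credit-card fraud $28,000; bribery $22,050.
Stacking rule: use the highest base only. Highest is credit-card fraud at $28,000. Combined base = $28,000.
Offense committed while on probation or parole (+$19,250 flat): $28,000 + $19,250 = $47,250.
Offense occurred in a school zone (+$19,000 flat): $47,250 + $19,000 = $66,250.
Defendant has surrendered passport (−10%): $66,250 × 0.9 = $59,625.
$59,625 is within the $1,000,000 maximum.

$59,625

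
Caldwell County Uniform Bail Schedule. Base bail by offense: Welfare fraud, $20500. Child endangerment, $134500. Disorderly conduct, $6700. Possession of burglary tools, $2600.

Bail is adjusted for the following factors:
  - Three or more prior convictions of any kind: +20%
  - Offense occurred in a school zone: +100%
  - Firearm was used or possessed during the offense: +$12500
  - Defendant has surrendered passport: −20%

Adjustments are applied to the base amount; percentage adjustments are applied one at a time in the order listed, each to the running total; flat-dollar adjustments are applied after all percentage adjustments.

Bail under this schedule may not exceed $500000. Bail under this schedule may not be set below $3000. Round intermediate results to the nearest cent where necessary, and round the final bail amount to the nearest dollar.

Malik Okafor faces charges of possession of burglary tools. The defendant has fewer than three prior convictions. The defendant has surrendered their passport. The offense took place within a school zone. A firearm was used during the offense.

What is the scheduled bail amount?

Base amounts from the schedule: possession of burglary tools $2600.
Single charge. Combined base = $2600.
Offense occurred in a school zone (+100%): $2600 × 2 = $5200.
Defendant has surrendered passport (−20%): $5200 × 0.8 = $4160.
Firearm was used or possessed during the offense (+$12500 flat): $4160 + $12500 = $16660.
$16660 is within the $500000 maximum.
$16660 is at or above the $3000 minimum.

$16660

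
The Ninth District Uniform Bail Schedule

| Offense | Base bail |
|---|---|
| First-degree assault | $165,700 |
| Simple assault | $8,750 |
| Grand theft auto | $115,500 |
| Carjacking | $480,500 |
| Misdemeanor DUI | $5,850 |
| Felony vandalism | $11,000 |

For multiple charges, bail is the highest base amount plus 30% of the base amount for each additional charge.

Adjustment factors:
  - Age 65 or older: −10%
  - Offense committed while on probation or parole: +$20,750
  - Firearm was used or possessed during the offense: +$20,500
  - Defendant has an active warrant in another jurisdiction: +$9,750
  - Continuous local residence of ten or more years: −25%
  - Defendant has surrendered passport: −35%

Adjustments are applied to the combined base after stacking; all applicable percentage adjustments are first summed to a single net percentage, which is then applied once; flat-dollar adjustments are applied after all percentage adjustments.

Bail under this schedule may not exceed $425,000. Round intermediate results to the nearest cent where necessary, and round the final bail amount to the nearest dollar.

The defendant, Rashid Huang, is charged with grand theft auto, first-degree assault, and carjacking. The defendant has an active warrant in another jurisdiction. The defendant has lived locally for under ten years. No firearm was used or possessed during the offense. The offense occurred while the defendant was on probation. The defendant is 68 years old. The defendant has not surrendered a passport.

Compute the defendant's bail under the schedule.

$425,000

Base amounts from the schedule: grand theft auto $115,500; first-degree assault $165,700; carjacking $480,500.
Stacking rule: highest base plus 30% of each additional charge. Highest is carjacking at $480,500. Additional: $115,500 × 30% = $34,650; $165,700 × 30% = $49,710. Combined base = $480,500 + $84,360 = $564,860.
Age 65 or older (−10%): $564,860 × 0.9 = $508,374.
Offense committed while on probation or parole (+$20,750 flat): $508,374 + $20,750 = $529,124.
Defendant has an active warrant in another jurisdiction (+$9,750 flat): $529,124 + $9,750 = $538,874.
Result $538,874 exceeds the maximum of $425,000; bail is capped at $425,000.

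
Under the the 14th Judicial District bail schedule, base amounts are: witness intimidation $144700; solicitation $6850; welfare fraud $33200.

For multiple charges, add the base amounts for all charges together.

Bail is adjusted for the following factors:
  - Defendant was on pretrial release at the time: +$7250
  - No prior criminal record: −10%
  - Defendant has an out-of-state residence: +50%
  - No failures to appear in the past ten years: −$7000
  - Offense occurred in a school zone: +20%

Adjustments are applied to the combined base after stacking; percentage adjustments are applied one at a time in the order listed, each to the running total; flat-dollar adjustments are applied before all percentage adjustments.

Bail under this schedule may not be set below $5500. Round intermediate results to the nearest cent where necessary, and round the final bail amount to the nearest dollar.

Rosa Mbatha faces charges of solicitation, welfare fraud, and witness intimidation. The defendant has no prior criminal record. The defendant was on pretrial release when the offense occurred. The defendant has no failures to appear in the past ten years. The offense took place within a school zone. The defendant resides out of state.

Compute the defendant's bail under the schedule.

Base amounts from the schedule: solicitation $6850; welfare fraud $33200; witness intimidation $144700.
Stacking rule: sum of all bases. $6850 + $33200 + $144700 = $184750.
Defendant was on pretrial release at the time (+$7250 flat): $184750 + $7250 = $192000.
No failures to appear in the past ten years (−$7000 flat): $192000 − $7000 = $185000.
No prior criminal record (−10%): $185000 × 0.9 = $166500.
Defendant has an out-of-state residence (+50%): $166500 × 1.5 = $249750.
Offense occurred in a school zone (+20%): $249750 × 1.2 = $299700.
$299700 is at or above the $5500 minimum.

$299700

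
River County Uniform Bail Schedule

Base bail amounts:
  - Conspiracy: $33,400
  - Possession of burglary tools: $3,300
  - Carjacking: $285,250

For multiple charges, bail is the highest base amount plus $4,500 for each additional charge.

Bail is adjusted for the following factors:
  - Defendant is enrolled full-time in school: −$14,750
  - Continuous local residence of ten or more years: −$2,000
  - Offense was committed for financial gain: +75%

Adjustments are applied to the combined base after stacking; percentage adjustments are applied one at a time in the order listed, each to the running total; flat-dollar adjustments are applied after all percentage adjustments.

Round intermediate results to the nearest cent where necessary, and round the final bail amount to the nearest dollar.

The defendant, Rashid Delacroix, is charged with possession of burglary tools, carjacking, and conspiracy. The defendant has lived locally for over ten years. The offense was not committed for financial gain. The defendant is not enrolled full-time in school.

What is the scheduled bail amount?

$292,250

Base amounts from the schedule: possession of burglary tools $3,300; carjacking $285,250; conspiracy $33,400.
Stacking rule: highest base plus $4,500 per additional charge. Highest is carjacking at $285,250; 2 additional charges → +$9,000. Combined base = $294,250.
Continuous local residence of ten or more years (−$2,000 flat): $294,250 − $2,000 = $292,250.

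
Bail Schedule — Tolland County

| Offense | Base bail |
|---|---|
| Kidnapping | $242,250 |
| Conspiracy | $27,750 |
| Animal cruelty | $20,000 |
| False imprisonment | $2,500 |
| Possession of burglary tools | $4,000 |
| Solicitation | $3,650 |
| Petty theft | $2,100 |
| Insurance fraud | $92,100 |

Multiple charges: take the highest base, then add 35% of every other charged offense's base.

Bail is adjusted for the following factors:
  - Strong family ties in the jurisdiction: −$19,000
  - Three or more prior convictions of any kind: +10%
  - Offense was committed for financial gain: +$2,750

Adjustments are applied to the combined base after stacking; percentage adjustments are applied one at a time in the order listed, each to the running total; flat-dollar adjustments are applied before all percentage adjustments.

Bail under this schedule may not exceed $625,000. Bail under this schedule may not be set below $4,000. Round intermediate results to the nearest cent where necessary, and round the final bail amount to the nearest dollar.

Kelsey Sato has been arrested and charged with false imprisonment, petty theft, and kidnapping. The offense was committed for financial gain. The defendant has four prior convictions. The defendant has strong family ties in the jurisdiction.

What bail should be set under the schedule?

$250,371

Base amounts from the schedule: false imprisonment $2,500; petty theft $2,100; kidnapping $242,250.
Stacking rule: highest base plus 35% of each additional charge. Highest is kidnapping at $242,250. Additional: $2,500 × 35% = $875; $2,100 × 35% = $735. Combined base = $242,250 + $1,610 = $243,860.
Strong family ties in the jurisdiction (−$19,000 flat): $243,860 − $19,000 = $224,860.
Offense was committed for financial gain (+$2,750 flat): $224,860 + $2,750 = $227,610.
Three or more prior convictions of any kind (+10%): $227,610 × 1.1 = $250,371.
$250,371 is within the $625,000 maximum.
$250,371 is at or above the $4,000 minimum.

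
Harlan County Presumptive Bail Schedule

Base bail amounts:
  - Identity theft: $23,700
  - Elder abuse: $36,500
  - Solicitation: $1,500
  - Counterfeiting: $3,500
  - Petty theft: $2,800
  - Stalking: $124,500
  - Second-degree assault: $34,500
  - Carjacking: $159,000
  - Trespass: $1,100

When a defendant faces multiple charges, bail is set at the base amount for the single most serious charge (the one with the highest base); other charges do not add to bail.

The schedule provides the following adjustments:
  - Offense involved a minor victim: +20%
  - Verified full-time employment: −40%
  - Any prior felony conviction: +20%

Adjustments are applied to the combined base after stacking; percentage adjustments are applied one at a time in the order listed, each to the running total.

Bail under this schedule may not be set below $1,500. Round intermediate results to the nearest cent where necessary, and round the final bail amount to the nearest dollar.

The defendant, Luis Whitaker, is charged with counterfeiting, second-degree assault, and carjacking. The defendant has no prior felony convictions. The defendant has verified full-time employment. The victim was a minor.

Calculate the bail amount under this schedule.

$114,480

Base amounts from the schedule: counterfeiting $3,500; second-degree assault $34,500; carjacking $159,000.
Stacking rule: use the highest base only. Highest is carjacking at $159,000. Combined base = $159,000.
Offense involved a minor victim (+20%): $159,000 × 1.2 = $190,800.
Verified full-time employment (−40%): $190,800 × 0.6 = $114,480.
$114,480 is at or above the $1,500 minimum.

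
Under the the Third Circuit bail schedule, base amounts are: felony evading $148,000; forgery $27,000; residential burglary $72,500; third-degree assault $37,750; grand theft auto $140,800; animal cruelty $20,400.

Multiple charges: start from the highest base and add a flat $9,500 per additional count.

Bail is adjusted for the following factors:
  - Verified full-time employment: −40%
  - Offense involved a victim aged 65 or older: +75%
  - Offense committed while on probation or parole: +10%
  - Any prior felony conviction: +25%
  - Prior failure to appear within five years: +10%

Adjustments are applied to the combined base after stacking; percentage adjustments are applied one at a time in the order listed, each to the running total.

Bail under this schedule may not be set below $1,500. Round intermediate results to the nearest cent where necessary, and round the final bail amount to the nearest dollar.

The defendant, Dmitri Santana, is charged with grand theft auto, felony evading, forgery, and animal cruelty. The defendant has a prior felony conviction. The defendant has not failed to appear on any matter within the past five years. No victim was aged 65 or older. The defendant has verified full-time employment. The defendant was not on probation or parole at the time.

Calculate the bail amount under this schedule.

$132,375

Base amounts from the schedule: grand theft auto $140,800; felony evading $148,000; forgery $27,000; animal cruelty $20,400.
Stacking rule: highest base plus $9,500 per additional charge. Highest is felony evading at $148,000; 3 additional charges → +$28,500. Combined base = $176,500.
Verified full-time employment (−40%): $176,500 × 0.6 = $105,900.
Any prior felony conviction (+25%): $105,900 × 1.25 = $132,375.
$132,375 is at or above the $1,500 minimum.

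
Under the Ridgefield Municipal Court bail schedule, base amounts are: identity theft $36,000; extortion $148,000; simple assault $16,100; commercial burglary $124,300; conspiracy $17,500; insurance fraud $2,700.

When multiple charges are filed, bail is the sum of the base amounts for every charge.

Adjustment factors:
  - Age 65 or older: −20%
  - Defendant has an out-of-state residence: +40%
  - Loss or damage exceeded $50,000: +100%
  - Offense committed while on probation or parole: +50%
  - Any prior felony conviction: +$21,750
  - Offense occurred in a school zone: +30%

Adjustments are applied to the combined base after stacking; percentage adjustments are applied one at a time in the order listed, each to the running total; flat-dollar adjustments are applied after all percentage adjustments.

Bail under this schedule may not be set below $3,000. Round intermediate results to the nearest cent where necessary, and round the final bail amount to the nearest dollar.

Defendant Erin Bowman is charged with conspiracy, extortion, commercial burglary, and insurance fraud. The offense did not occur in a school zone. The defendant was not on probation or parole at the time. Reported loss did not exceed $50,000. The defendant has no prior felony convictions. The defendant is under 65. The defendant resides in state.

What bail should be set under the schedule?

$292,500

Base amounts from the schedule: conspiracy $17,500; extortion $148,000; commercial burglary $124,300; insurance fraud $2,700.
Stacking rule: sum of all bases. $17,500 + $148,000 + $124,300 + $2,700 = $292,500.
No adjustment factors apply to this defendant.
$292,500 is at or above the $3,000 minimum.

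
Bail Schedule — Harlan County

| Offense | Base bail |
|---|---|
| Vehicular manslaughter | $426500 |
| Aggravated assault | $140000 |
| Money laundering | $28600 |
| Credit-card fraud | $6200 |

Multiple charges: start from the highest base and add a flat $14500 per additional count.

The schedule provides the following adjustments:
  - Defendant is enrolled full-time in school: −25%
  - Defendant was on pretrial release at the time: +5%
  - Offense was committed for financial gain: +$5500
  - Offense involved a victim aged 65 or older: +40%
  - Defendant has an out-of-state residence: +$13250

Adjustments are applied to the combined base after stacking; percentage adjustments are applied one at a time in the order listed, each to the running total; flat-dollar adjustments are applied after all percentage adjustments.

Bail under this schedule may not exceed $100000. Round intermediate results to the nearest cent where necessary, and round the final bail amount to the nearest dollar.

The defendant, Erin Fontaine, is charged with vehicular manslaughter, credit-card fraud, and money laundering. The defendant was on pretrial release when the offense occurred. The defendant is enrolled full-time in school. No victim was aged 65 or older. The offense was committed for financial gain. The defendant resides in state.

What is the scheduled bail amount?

Base amounts from the schedule: vehicular manslaughter $426500; credit-card fraud $6200; money laundering $28600.
Stacking rule: highest base plus $14500 per additional charge. Highest is vehicular manslaughter at $426500; 2 additional charges → +$29000. Combined base = $455500.
Defendant is enrolled full-time in school (−25%): $455500 × 0.75 = $341625.
Defendant was on pretrial release at the time (+5%): $341625 × 1.05 = $358706.25.
Offense was committed for financial gain (+$5500 flat): $358706.25 + $5500 = $364206.25.
Result $364206.25 exceeds the maximum of $100000; bail is capped at $100000.

$100000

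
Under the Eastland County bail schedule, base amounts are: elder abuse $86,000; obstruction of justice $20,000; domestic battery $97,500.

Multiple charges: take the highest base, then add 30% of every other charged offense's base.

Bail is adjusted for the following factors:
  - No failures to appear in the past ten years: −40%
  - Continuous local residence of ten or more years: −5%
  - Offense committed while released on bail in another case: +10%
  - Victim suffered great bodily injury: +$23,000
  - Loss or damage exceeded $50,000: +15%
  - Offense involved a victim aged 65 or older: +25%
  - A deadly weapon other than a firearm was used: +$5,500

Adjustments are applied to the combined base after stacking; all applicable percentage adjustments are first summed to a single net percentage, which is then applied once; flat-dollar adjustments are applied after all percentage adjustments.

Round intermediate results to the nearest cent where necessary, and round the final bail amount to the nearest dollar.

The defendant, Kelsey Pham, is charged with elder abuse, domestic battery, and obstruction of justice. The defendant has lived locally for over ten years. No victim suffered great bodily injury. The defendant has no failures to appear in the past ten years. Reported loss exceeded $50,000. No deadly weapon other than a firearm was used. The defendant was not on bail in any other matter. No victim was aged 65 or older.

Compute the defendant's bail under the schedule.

$90,510

Base amounts from the schedule: elder abuse $86,000; domestic battery $97,500; obstruction of justice $20,000.
Stacking rule: highest base plus 30% of each additional charge. Highest is domestic battery at $97,500. Additional: $86,000 × 30% = $25,800; $20,000 × 30% = $6,000. Combined base = $97,500 + $31,800 = $129,300.
Net percentage adjustment: −40% −5% +15% = −30%. $129,300 × 0.7 = $90,510.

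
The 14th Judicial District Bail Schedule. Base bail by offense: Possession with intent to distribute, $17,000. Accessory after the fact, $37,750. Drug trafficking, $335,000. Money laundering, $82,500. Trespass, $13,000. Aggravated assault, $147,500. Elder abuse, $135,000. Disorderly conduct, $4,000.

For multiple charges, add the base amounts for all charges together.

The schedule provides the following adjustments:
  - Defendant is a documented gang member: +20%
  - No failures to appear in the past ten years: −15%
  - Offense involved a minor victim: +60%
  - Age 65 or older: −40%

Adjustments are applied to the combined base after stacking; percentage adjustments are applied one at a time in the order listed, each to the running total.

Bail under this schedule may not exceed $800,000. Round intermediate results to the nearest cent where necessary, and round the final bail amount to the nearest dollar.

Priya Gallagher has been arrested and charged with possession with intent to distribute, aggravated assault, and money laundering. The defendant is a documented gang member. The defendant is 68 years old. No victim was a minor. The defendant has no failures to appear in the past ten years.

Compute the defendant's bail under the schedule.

Base amounts from the schedule: possession with intent to distribute $17,000; aggravated assault $147,500; money laundering $82,500.
Stacking rule: sum of all bases. $17,000 + $147,500 + $82,500 = $247,000.
Defendant is a documented gang member (+20%): $247,000 × 1.2 = $296,400.
No failures to appear in the past ten years (−15%): $296,400 × 0.85 = $251,940.
Age 65 or older (−40%): $251,940 × 0.6 = $151,164.
$151,164 is within the $800,000 maximum.

$151,164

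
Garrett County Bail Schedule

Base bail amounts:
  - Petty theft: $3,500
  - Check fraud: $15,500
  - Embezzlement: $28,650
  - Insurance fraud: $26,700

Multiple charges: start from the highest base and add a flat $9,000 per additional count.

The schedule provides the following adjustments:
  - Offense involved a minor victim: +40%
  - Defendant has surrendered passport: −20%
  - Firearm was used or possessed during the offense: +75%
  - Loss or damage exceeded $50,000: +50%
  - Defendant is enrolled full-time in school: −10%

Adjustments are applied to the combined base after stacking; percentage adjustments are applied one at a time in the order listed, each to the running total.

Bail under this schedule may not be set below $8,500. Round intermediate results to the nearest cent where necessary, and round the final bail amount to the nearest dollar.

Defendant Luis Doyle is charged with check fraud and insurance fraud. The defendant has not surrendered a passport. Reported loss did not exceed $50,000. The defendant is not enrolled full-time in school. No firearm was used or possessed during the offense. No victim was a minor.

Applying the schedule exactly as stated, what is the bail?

$35,700

Base amounts from the schedule: check fraud $15,500; insurance fraud $26,700.
Stacking rule: highest base plus $9,000 per additional charge. Highest is insurance fraud at $26,700; 1 additional charge → +$9,000. Combined base = $35,700.
No adjustment factors apply to this defendant.
$35,700 is at or above the $8,500 minimum.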